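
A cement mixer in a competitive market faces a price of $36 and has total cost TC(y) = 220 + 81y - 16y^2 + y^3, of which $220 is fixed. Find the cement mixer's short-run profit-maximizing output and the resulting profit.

Profit = -$58 at y = 9

AVC = 81 - 16y + y^2 has its minimum $17 at y = 8; price $36 clears that bar, so the firm operates.
With MC = 81 - 32y + 3y^2, P = MC on the upward-sloping part at y* = 9.
TR = 36·9 = 324. TC = 220 + 162 = 382. Profit = 324 − 382 = -$58.
By producing, the firm covers all variable cost plus $162 of fixed cost; shutting down would lose the full $220.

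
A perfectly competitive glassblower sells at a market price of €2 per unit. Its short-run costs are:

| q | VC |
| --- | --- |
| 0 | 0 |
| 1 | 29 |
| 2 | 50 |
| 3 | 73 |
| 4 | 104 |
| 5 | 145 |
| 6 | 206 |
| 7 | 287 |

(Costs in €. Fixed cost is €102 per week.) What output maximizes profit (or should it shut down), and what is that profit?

q = 0 (shut down); profit = -€102

Profit at each row (π = 2q − TC): q=0: -102; q=1: -129; q=2: -148; q=3: -169; q=4: -198; q=5: -237; q=6: -296; q=7: -375.
Profit is highest at q = 0. Equivalently, the lowest AVC in the table is 73/3 ≈ €24.33 at q = 3, and P = €2 falls below it — price never covers variable cost, so the firm shuts down and loses only its fixed cost.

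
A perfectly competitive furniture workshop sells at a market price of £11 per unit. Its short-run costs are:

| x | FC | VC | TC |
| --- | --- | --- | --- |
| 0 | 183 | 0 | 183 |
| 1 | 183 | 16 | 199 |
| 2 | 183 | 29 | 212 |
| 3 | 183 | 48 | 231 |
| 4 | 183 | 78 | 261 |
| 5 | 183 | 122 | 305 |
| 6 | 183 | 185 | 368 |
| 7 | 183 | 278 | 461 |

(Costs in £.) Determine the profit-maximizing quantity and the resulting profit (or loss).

x = 0 (shut down); profit = -£183

Tabulate TR − TC: x=0: -183; x=1: -188; x=2: -190; x=3: -198; x=4: -217; x=5: -250; x=6: -302; x=7: -384.
Profit is highest at x = 0. Equivalently, the lowest AVC in the table is 29/2 ≈ £14.50 at x = 2, and P = £11 falls below it — price never covers variable cost, so the firm shuts down and loses only its fixed cost.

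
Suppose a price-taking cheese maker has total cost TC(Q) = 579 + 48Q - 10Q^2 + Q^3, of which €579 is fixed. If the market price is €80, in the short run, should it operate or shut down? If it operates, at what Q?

Strip out fixed cost: VC = 48Q - 10Q^2 + Q^3. Then AVC = 48 - 10Q + Q^2 and MC = 48 - 20Q + 3Q^2.
AVC is minimized where dAVC/dQ = -10 + 2Q = 0, at Q = 5; min AVC = 48 - 10·5 + 5^2 = €23.
Since P = €80 ≥ min AVC = €23, price covers variable cost and the firm should produce.
P = MC gives -32 - 20Q + 3Q^2 = 0, with roots -4/3 and 8. Take the larger (rising MC): Q* = 8.
Check: AVC at Q = 8 is €32 ≤ P, so revenue covers variable cost.
Profit = P·Q − TC = 80·8 − 835 = -€195, a loss, but smaller than the €579 fixed cost the firm would lose by shutting down.

Produce at Q = 8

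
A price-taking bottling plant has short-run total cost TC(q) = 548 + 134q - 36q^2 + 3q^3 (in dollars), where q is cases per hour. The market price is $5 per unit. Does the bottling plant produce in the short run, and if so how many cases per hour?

Variable cost is VC = 134q - 36q^2 + 3q^3, so AVC = VC/q = 134 - 36q + 3q^2 and MC = dTC/dq = 134 - 72q + 9q^2.
AVC hits its minimum where MC = AVC, at q = 6, giving min AVC = 134 - 36·6 + 3·6^2 = $26.
With P < min AVC ($5 < $26), every unit sold adds to the loss.
Shutting down limits the loss to fixed cost, $548.

Shut down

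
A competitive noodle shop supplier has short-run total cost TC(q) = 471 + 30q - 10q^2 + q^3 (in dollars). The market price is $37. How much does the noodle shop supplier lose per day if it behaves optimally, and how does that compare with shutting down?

AVC = 30 - 10q + q^2; min AVC = $5 at q = 5. Since P = $37 ≥ min AVC, the firm produces.
With MC = 30 - 20q + 3q^2, P = MC on the upward-sloping part at q* = 7.
TR = 37·7 = 259. TC = 471 + 63 = 534. Profit = 259 − 534 = -$275.
That loss of $275 beats the $471 the firm would lose by shutting down; producing recovers $196 of fixed cost.

Profit = -$275 at q = 7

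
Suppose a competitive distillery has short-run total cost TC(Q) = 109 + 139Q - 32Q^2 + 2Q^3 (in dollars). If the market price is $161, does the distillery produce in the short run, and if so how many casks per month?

From TC, MC = TC'(Q) = 139 - 64Q + 6Q^2 and AVC = VC/Q = 139 - 32Q + 2Q^2.
AVC hits its minimum where MC = AVC, at Q = 8, giving min AVC = 139 - 32·8 + 2·8^2 = $11.
P = $161 exceeds min AVC = $11, so the firm stays open.
Set P = MC: 161 = 139 - 64Q + 6Q^2 → -22 - 64Q + 6Q^2 = 0. The roots are Q = -1/3 and Q = 11; the profit-maximizing output is on the rising part of MC, so Q* = 11.
Check: AVC at Q = 11 is $29 ≤ P, so revenue covers variable cost.
Profit = P·Q − TC = 161·11 − 428 = $1343.

Produce at Q = 11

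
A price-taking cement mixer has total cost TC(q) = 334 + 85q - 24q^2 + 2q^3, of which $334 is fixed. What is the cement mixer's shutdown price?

$13 per unit

The shutdown price is the minimum of AVC. VC = 85q - 24q^2 + 2q^3, so AVC = 85 - 24q + 2q^2.
At the minimum of AVC, MC = AVC. MC = 85 - 48q + 6q^2; setting MC = AVC gives 4q^2 - 24q = 0, so q = 6. min AVC = 13.
So the shutdown price is $13.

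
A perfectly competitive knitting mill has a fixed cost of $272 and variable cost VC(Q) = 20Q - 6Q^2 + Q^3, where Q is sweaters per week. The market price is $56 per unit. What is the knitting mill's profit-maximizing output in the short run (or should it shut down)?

Produce at Q = 6

Variable cost is VC = 20Q - 6Q^2 + Q^3, so AVC = VC/Q = 20 - 6Q + Q^2 and MC = dTC/dQ = 20 - 12Q + 3Q^2.
AVC hits its minimum where MC = AVC, at Q = 3, giving min AVC = 20 - 6·3 + 3^2 = $11.
Since P = $56 ≥ min AVC = $11, price covers variable cost and the firm should produce.
Solving P = MC: -36 - 12Q + 3Q^2 = 0 ⇒ Q = -2 or 6. On the upward-sloping branch, Q* = 6.
Check: AVC at Q = 6 is $20 ≤ P, so revenue covers variable cost.
Profit = P·Q − TC = 56·6 − 392 = -$56, a loss, but smaller than the $272 fixed cost the firm would lose by shutting down.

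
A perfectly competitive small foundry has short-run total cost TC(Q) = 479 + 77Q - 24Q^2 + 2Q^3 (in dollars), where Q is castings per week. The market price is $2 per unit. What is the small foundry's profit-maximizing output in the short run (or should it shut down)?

Shut down

Variable cost is VC = 77Q - 24Q^2 + 2Q^3, so AVC = VC/Q = 77 - 24Q + 2Q^2 and MC = dTC/dQ = 77 - 48Q + 6Q^2.
The AVC parabola has its vertex at Q = 24/4 = 6, where AVC = 77 - 24·6 + 2·6^2 = $5.
P = $2 lies below min AVC = $5; no output level covers variable cost.
Shutting down limits the loss to fixed cost, $479.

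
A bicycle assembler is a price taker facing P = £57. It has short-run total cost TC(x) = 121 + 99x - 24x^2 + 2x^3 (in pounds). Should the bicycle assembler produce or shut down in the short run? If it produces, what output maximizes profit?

Produce at x = 7

From TC, MC = TC'(x) = 99 - 48x + 6x^2 and AVC = VC/x = 99 - 24x + 2x^2.
AVC is minimized where dAVC/dx = -24 + 4x = 0, at x = 6; min AVC = 99 - 24·6 + 2·6^2 = £27.
Since P = £57 ≥ min AVC = £27, price covers variable cost and the firm should produce.
Set P = MC: 57 = 99 - 48x + 6x^2 → 42 - 48x + 6x^2 = 0. The roots are x = 1 and x = 7; the profit-maximizing output is on the rising part of MC, so x* = 7.
Check: AVC at x = 7 is £29 ≤ P, so revenue covers variable cost.
Profit = P·x − TC = 57·7 − 324 = £75.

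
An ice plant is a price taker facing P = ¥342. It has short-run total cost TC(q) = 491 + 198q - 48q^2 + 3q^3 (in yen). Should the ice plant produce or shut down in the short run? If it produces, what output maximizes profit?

From TC, MC = TC'(q) = 198 - 96q + 9q^2 and AVC = VC/q = 198 - 48q + 3q^2.
AVC is minimized where dAVC/dq = -48 + 6q = 0, at q = 8; min AVC = 198 - 48·8 + 3·8^2 = ¥6.
P = ¥342 exceeds min AVC = ¥6, so the firm stays open.
P = MC gives -144 - 96q + 9q^2 = 0, with roots -4/3 and 12. Take the larger (rising MC): q* = 12.
Check: AVC at q = 12 is ¥54 ≤ P, so revenue covers variable cost.
Profit = P·q − TC = 342·12 − 1139 = ¥2965.

Produce at q = 12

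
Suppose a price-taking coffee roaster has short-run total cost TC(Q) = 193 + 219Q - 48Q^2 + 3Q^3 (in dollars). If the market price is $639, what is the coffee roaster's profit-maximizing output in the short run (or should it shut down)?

Produce at Q = 14

From TC, MC = TC'(Q) = 219 - 96Q + 9Q^2 and AVC = VC/Q = 219 - 48Q + 3Q^2.
AVC is minimized where dAVC/dQ = -48 + 6Q = 0, at Q = 8; min AVC = 219 - 48·8 + 3·8^2 = $27.
Because $639 ≥ $27, revenue can cover variable cost; the firm operates.
Solving P = MC: -420 - 96Q + 9Q^2 = 0 ⇒ Q = -10/3 or 14. On the upward-sloping branch, Q* = 14.
Check: AVC at Q = 14 is $135 ≤ P, so revenue covers variable cost.
Profit = P·Q − TC = 639·14 − 2083 = $6863.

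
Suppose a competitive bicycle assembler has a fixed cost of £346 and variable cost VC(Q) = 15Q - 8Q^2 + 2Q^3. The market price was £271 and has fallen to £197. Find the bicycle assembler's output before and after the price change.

AVC = 15 - 8Q + 2Q^2, minimized at Q = 2 where min AVC = £7. MC = 15 - 16Q + 6Q^2.
At P = £271 ≥ min AVC, set P = MC on the rising branch: Q = 8.
At P = £197 ≥ min AVC, set P = MC: Q = 7. The firm stays open but cuts output.

Output falls from 8 to 7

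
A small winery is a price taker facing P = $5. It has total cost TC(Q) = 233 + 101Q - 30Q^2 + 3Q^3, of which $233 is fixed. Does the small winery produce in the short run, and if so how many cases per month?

Shut down

From TC, MC = TC'(Q) = 101 - 60Q + 9Q^2 and AVC = VC/Q = 101 - 30Q + 3Q^2.
The AVC parabola has its vertex at Q = 30/6 = 5, where AVC = 101 - 30·5 + 3·5^2 = $26.
With P < min AVC ($5 < $26), every unit sold adds to the loss.
Shutting down limits the loss to fixed cost, $233.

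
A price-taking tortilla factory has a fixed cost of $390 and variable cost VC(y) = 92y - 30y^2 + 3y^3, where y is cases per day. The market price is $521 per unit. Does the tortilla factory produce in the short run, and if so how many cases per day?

Produce at y = 11

From TC, MC = TC'(y) = 92 - 60y + 9y^2 and AVC = VC/y = 92 - 30y + 3y^2.
The AVC parabola has its vertex at y = 30/6 = 5, where AVC = 92 - 30·5 + 3·5^2 = $17.
Because $521 ≥ $17, revenue can cover variable cost; the firm operates.
Set P = MC: 521 = 92 - 60y + 9y^2 → -429 - 60y + 9y^2 = 0. The roots are y = -13/3 and y = 11; the profit-maximizing output is on the rising part of MC, so y* = 11.
Check: AVC at y = 11 is $125 ≤ P, so revenue covers variable cost.
Profit = P·y − TC = 521·11 − 1765 = $3966.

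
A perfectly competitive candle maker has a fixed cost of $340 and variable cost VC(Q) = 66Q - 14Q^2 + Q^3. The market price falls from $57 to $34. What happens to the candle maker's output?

Output falls from 9 to 8

AVC = 66 - 14Q + Q^2, minimized at Q = 7 where min AVC = $17. MC = 66 - 28Q + 3Q^2.
With P = $57 above the shutdown price, P = MC gives Q = 9.
At P = $34 ≥ min AVC, set P = MC: Q = 8. The firm stays open but cuts output.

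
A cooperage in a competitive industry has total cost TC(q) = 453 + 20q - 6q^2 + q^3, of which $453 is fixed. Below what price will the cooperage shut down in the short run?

Short-run supply begins at min AVC. From VC = 20q - 6q^2 + q^3, AVC = 20 - 6q + q^2.
dAVC/dq = -6 + 2q = 0 gives q = 3. min AVC = 20 - 6·3 + 3^2 = 11.
The firm shuts down for any P below $11.

$11 per unit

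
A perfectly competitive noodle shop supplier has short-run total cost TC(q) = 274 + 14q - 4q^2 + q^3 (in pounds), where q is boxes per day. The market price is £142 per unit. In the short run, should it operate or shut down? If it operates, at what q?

Strip out fixed cost: VC = 14q - 4q^2 + q^3. Then AVC = 14 - 4q + q^2 and MC = 14 - 8q + 3q^2.
AVC hits its minimum where MC = AVC, at q = 2, giving min AVC = 14 - 4·2 + 2^2 = £10.
Because £142 ≥ £10, revenue can cover variable cost; the firm operates.
Set P = MC: 142 = 14 - 8q + 3q^2 → -128 - 8q + 3q^2 = 0. The roots are q = -16/3 and q = 8; the profit-maximizing output is on the rising part of MC, so q* = 8.
Check: AVC at q = 8 is £46 ≤ P, so revenue covers variable cost.
Profit = P·q − TC = 142·8 − 642 = £494.

Produce at q = 8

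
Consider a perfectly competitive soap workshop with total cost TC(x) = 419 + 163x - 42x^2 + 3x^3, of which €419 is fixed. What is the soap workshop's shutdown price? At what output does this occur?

€16 per unit, at x = 7

The firm shuts down when price falls below the minimum of average variable cost. AVC = VC/x = 163 - 42x + 3x^2.
At the minimum of AVC, MC = AVC. MC = 163 - 84x + 9x^2; setting MC = AVC gives 6x^2 - 42x = 0, so x = 7. min AVC = 16.
So the shutdown price is €16.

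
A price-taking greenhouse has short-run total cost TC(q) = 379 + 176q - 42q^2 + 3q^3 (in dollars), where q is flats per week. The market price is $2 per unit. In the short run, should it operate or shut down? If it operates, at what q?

Shut down

Variable cost is VC = 176q - 42q^2 + 3q^3, so AVC = VC/q = 176 - 42q + 3q^2 and MC = dTC/dq = 176 - 84q + 9q^2.
AVC is minimized where dAVC/dq = -42 + 6q = 0, at q = 7; min AVC = 176 - 42·7 + 3·7^2 = $29.
With P < min AVC ($2 < $29), every unit sold adds to the loss.
The firm minimizes its loss by shutting down and losing only its fixed cost of $379.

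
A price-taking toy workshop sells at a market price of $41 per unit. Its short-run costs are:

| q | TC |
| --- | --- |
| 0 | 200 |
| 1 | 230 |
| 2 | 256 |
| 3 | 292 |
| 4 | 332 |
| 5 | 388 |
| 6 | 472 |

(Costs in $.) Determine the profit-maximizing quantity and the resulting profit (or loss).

q = 4; profit = -$168

Profit at each row (π = 41q − TC): q=0: -200; q=1: -189; q=2: -174; q=3: -169; q=4: -168; q=5: -183; q=6: -226.
Profit is maximized at q = 4. AVC there is 132/4 = $33 ≤ P, so producing beats shutting down (which would give -$200).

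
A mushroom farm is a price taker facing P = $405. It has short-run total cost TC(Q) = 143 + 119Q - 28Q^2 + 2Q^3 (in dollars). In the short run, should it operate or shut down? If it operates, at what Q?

Produce at Q = 13

Variable cost is VC = 119Q - 28Q^2 + 2Q^3, so AVC = VC/Q = 119 - 28Q + 2Q^2 and MC = dTC/dQ = 119 - 56Q + 6Q^2.
AVC hits its minimum where MC = AVC, at Q = 7, giving min AVC = 119 - 28·7 + 2·7^2 = $21.
Since P = $405 ≥ min AVC = $21, price covers variable cost and the firm should produce.
Set P = MC: 405 = 119 - 56Q + 6Q^2 → -286 - 56Q + 6Q^2 = 0. The roots are Q = -11/3 and Q = 13; the profit-maximizing output is on the rising part of MC, so Q* = 13.
Check: AVC at Q = 13 is $93 ≤ P, so revenue covers variable cost.
Profit = P·Q − TC = 405·13 − 1352 = $3913.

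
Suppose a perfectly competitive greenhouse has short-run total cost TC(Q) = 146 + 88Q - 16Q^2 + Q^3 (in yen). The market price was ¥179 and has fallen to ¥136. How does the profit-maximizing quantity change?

Output falls from 13 to 12

AVC = 88 - 16Q + Q^2, minimized at Q = 8 where min AVC = ¥24. MC = 88 - 32Q + 3Q^2.
With P = ¥179 above the shutdown price, P = MC gives Q = 13.
At P = ¥136 ≥ min AVC, set P = MC: Q = 12. The firm stays open but cuts output.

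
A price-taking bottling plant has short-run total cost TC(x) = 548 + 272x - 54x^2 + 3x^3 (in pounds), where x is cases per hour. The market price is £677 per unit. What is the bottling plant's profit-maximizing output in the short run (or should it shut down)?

Produce at x = 15

Variable cost is VC = 272x - 54x^2 + 3x^3, so AVC = VC/x = 272 - 54x + 3x^2 and MC = dTC/dx = 272 - 108x + 9x^2.
The AVC parabola has its vertex at x = 54/6 = 9, where AVC = 272 - 54·9 + 3·9^2 = £29.
Because £677 ≥ £29, revenue can cover variable cost; the firm operates.
Set P = MC: 677 = 272 - 108x + 9x^2 → -405 - 108x + 9x^2 = 0. The roots are x = -3 and x = 15; the profit-maximizing output is on the rising part of MC, so x* = 15.
Check: AVC at x = 15 is £137 ≤ P, so revenue covers variable cost.
Profit = P·x − TC = 677·15 − 2603 = £7552.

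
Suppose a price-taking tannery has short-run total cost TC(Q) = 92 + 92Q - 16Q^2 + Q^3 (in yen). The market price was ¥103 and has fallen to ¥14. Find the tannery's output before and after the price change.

Output falls from 11 to 0 (the firm shuts down)

AVC = 92 - 16Q + Q^2, minimized at Q = 8 where min AVC = ¥28. MC = 92 - 32Q + 3Q^2.
At P = ¥103 ≥ min AVC, set P = MC on the rising branch: Q = 11.
At P = ¥14 < min AVC = ¥28, price no longer covers variable cost at any output, so the firm shuts down: Q = 0.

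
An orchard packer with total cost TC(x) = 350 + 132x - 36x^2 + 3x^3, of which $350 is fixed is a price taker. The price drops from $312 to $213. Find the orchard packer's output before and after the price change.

AVC = 132 - 36x + 3x^2, minimized at x = 6 where min AVC = $24. MC = 132 - 72x + 9x^2.
With P = $312 above the shutdown price, P = MC gives x = 10.
At P = $213 ≥ min AVC, set P = MC: x = 9. The firm stays open but cuts output.

Output falls from 10 to 9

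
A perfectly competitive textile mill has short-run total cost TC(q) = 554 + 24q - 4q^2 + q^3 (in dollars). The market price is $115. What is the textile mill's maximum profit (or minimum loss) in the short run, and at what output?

AVC = 24 - 4q + q^2; min AVC = $20 at q = 2. Since P = $115 ≥ min AVC, the firm produces.
With MC = 24 - 8q + 3q^2, P = MC on the upward-sloping part at q* = 7.
TR = 115·7 = 805. TC = 554 + 315 = 869. Profit = 805 − 869 = -$64.
That loss of $64 beats the $554 the firm would lose by shutting down; producing recovers $490 of fixed cost.

Profit = -$64 at q = 7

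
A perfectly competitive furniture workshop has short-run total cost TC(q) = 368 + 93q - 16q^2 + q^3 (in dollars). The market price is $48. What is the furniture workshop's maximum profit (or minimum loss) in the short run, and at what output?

AVC = 93 - 16q + q^2 has its minimum $29 at q = 8; price $48 clears that bar, so the firm operates.
MC = 93 - 32q + 3q^2. Setting P = MC and taking the root on the rising branch gives q* = 9.
TR = 48·9 = 432. TC = 368 + 270 = 638. Profit = 432 − 638 = -$206.
By producing, the firm covers all variable cost plus $162 of fixed cost; shutting down would lose the full $368.

Profit = -$206 at q = 9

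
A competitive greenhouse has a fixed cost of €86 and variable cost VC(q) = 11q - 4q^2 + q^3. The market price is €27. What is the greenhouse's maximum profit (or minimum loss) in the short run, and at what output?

Profit = -€22 at q = 4

AVC = 11 - 4q + q^2; min AVC = €7 at q = 2. Since P = €27 ≥ min AVC, the firm produces.
With MC = 11 - 8q + 3q^2, P = MC on the upward-sloping part at q* = 4.
TR = 27·4 = 108. TC = 86 + 44 = 130. Profit = 108 − 130 = -€22.
By producing, the firm covers all variable cost plus €64 of fixed cost; shutting down would lose the full €86.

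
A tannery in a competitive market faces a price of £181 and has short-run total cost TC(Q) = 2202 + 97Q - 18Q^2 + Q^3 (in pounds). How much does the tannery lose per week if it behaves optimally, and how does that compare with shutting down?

AVC = 97 - 18Q + Q^2 has its minimum £16 at Q = 9; price £181 clears that bar, so the firm operates.
MC = 97 - 36Q + 3Q^2. Setting P = MC and taking the root on the rising branch gives Q* = 14.
TR = 181·14 = 2534. TC = 2202 + 574 = 2776. Profit = 2534 − 2776 = -£242.
Shutting down would mean losing the fixed cost of £2202, so operating at a loss of £242 is better by £1960.

Profit = -£242 at Q = 14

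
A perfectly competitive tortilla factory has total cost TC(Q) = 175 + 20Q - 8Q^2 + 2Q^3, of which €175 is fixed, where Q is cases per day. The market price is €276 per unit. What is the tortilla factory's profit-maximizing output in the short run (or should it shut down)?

Produce at Q = 8

Variable cost is VC = 20Q - 8Q^2 + 2Q^3, so AVC = VC/Q = 20 - 8Q + 2Q^2 and MC = dTC/dQ = 20 - 16Q + 6Q^2.
The AVC parabola has its vertex at Q = 8/4 = 2, where AVC = 20 - 8·2 + 2·2^2 = €12.
P = €276 exceeds min AVC = €12, so the firm stays open.
P = MC gives -256 - 16Q + 6Q^2 = 0, with roots -16/3 and 8. Take the larger (rising MC): Q* = 8.
Check: AVC at Q = 8 is €84 ≤ P, so revenue covers variable cost.
Profit = P·Q − TC = 276·8 − 847 = €1361.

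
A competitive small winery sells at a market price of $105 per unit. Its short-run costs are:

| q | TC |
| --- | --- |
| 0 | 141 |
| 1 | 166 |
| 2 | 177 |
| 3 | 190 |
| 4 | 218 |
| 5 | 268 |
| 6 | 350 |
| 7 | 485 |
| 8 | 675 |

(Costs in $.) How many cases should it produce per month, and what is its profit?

Profit at each row (π = 105q − TC): q=0: -141; q=1: -61; q=2: 33; q=3: 125; q=4: 202; q=5: 257; q=6: 280; q=7: 250; q=8: 165.
Profit is maximized at q = 6. AVC there is 209/6 = $34.83 ≤ P, so producing beats shutting down (which would give -$141).

q = 6; profit = $280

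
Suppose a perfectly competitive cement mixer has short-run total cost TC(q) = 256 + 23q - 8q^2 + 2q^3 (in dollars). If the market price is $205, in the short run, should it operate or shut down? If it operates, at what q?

Produce at q = 7

From TC, MC = TC'(q) = 23 - 16q + 6q^2 and AVC = VC/q = 23 - 8q + 2q^2.
AVC is minimized where dAVC/dq = -8 + 4q = 0, at q = 2; min AVC = 23 - 8·2 + 2·2^2 = $15.
Since P = $205 ≥ min AVC = $15, price covers variable cost and the firm should produce.
Set P = MC: 205 = 23 - 16q + 6q^2 → -182 - 16q + 6q^2 = 0. The roots are q = -13/3 and q = 7; the profit-maximizing output is on the rising part of MC, so q* = 7.
Check: AVC at q = 7 is $65 ≤ P, so revenue covers variable cost.
Profit = P·q − TC = 205·7 − 711 = $724.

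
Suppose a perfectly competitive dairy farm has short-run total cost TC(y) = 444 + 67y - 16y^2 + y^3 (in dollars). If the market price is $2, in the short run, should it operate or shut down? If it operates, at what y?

Shut down

Strip out fixed cost: VC = 67y - 16y^2 + y^3. Then AVC = 67 - 16y + y^2 and MC = 67 - 32y + 3y^2.
The AVC parabola has its vertex at y = 16/2 = 8, where AVC = 67 - 16·8 + 8^2 = $3.
P = $2 lies below min AVC = $3; no output level covers variable cost.
The firm minimizes its loss by shutting down and losing only its fixed cost of $444.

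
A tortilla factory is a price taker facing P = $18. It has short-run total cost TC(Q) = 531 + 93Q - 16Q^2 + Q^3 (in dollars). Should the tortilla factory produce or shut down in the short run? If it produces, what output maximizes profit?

From TC, MC = TC'(Q) = 93 - 32Q + 3Q^2 and AVC = VC/Q = 93 - 16Q + Q^2.
AVC is minimized where dAVC/dQ = -16 + 2Q = 0, at Q = 8; min AVC = 93 - 16·8 + 8^2 = $29.
P = $18 lies below min AVC = $29; no output level covers variable cost.
Shutting down limits the loss to fixed cost, $531.

Shut down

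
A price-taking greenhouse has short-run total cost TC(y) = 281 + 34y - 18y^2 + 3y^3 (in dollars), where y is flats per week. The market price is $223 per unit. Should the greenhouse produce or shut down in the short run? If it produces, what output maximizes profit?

Produce at y = 7

Variable cost is VC = 34y - 18y^2 + 3y^3, so AVC = VC/y = 34 - 18y + 3y^2 and MC = dTC/dy = 34 - 36y + 9y^2.
AVC hits its minimum where MC = AVC, at y = 3, giving min AVC = 34 - 18·3 + 3·3^2 = $7.
Since P = $223 ≥ min AVC = $7, price covers variable cost and the firm should produce.
Solving P = MC: -189 - 36y + 9y^2 = 0 ⇒ y = -3 or 7. On the upward-sloping branch, y* = 7.
Check: AVC at y = 7 is $55 ≤ P, so revenue covers variable cost.
Profit = P·y − TC = 223·7 − 666 = $895.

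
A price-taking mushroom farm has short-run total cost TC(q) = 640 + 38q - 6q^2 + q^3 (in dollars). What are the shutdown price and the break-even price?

AVC = 38 - 6q + q^2; minimized at q = 3, giving min AVC = $29. That is the shutdown price.
ATC = 640/q + 38 - 6q + q^2. Setting dATC/dq = −640/q^2 − 6 + 2q = 0 gives q = 8 (since 2·8^3 − 6·8^2 = 640).
min ATC = 640/8 + 38 − 6·8 + 8^2 = $134. That is the break-even price.
Between these two prices the firm operates at a loss; above $134 it earns a profit.

Shutdown price = $29; break-even price = $134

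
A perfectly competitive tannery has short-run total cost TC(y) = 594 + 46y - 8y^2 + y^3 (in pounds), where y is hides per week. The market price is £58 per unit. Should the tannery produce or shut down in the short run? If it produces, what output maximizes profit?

Strip out fixed cost: VC = 46y - 8y^2 + y^3. Then AVC = 46 - 8y + y^2 and MC = 46 - 16y + 3y^2.
AVC hits its minimum where MC = AVC, at y = 4, giving min AVC = 46 - 8·4 + 4^2 = £30.
Since P = £58 ≥ min AVC = £30, price covers variable cost and the firm should produce.
Solving P = MC: -12 - 16y + 3y^2 = 0 ⇒ y = -2/3 or 6. On the upward-sloping branch, y* = 6.
Check: AVC at y = 6 is £34 ≤ P, so revenue covers variable cost.
Profit = P·y − TC = 58·6 − 798 = -£450, a loss, but smaller than the £594 fixed cost the firm would lose by shutting down.

Produce at y = 6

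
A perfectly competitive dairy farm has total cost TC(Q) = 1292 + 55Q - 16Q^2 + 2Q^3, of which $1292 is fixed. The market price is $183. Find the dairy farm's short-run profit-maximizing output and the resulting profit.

Profit = -$268 at Q = 8

AVC = 55 - 16Q + 2Q^2; min AVC = $23 at Q = 4. Since P = $183 ≥ min AVC, the firm produces.
With MC = 55 - 32Q + 6Q^2, P = MC on the upward-sloping part at Q* = 8.
TR = 183·8 = 1464. TC = 1292 + 440 = 1732. Profit = 1464 − 1732 = -$268.
By producing, the firm covers all variable cost plus $1024 of fixed cost; shutting down would lose the full $1292.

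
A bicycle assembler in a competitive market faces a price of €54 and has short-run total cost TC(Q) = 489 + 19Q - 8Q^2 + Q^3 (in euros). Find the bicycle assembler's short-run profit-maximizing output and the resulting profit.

Profit = -€195 at Q = 7

AVC = 19 - 8Q + Q^2 has its minimum €3 at Q = 4; price €54 clears that bar, so the firm operates.
With MC = 19 - 16Q + 3Q^2, P = MC on the upward-sloping part at Q* = 7.
TR = 54·7 = 378. TC = 489 + 84 = 573. Profit = 378 − 573 = -€195.
By producing, the firm covers all variable cost plus €294 of fixed cost; shutting down would lose the full €489.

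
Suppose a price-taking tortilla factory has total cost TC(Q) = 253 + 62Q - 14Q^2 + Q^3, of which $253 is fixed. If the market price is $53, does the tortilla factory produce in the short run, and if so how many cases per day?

Variable cost is VC = 62Q - 14Q^2 + Q^3, so AVC = VC/Q = 62 - 14Q + Q^2 and MC = dTC/dQ = 62 - 28Q + 3Q^2.
AVC is minimized where dAVC/dQ = -14 + 2Q = 0, at Q = 7; min AVC = 62 - 14·7 + 7^2 = $13.
Because $53 ≥ $13, revenue can cover variable cost; the firm operates.
Solving P = MC: 9 - 28Q + 3Q^2 = 0 ⇒ Q = 1/3 or 9. On the upward-sloping branch, Q* = 9.
Check: AVC at Q = 9 is $17 ≤ P, so revenue covers variable cost.
Profit = P·Q − TC = 53·9 − 406 = $71.

Produce at Q = 9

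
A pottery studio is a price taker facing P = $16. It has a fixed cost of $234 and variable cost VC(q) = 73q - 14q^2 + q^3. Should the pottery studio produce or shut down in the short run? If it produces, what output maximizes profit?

Shut down

Strip out fixed cost: VC = 73q - 14q^2 + q^3. Then AVC = 73 - 14q + q^2 and MC = 73 - 28q + 3q^2.
AVC is minimized where dAVC/dq = -14 + 2q = 0, at q = 7; min AVC = 73 - 14·7 + 7^2 = $24.
P = $16 lies below min AVC = $24; no output level covers variable cost.
Best response: produce nothing and absorb the $234 fixed cost.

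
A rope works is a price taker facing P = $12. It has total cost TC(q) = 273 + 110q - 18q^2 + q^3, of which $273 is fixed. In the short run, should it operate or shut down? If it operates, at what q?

Shut down

Variable cost is VC = 110q - 18q^2 + q^3, so AVC = VC/q = 110 - 18q + q^2 and MC = dTC/dq = 110 - 36q + 3q^2.
AVC hits its minimum where MC = AVC, at q = 9, giving min AVC = 110 - 18·9 + 9^2 = $29.
With P < min AVC ($12 < $29), every unit sold adds to the loss.
Shutting down limits the loss to fixed cost, $273.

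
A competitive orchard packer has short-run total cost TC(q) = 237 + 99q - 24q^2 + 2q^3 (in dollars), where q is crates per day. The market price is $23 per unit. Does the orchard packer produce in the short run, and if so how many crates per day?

Variable cost is VC = 99q - 24q^2 + 2q^3, so AVC = VC/q = 99 - 24q + 2q^2 and MC = dTC/dq = 99 - 48q + 6q^2.
The AVC parabola has its vertex at q = 24/4 = 6, where AVC = 99 - 24·6 + 2·6^2 = $27.
P = $23 lies below min AVC = $27; no output level covers variable cost.
The firm minimizes its loss by shutting down and losing only its fixed cost of $237.

Shut down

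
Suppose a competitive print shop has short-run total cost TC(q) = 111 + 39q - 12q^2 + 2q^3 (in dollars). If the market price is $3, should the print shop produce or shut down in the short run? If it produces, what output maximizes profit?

Shut down

From TC, MC = TC'(q) = 39 - 24q + 6q^2 and AVC = VC/q = 39 - 12q + 2q^2.
AVC is minimized where dAVC/dq = -12 + 4q = 0, at q = 3; min AVC = 39 - 12·3 + 2·3^2 = $21.
Since P = $3 < min AVC = $21, price fails to cover variable cost at any output.
The firm minimizes its loss by shutting down and losing only its fixed cost of $111.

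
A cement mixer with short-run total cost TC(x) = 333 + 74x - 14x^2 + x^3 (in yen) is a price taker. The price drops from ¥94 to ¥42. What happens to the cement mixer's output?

AVC = 74 - 14x + x^2, minimized at x = 7 where min AVC = ¥25. MC = 74 - 28x + 3x^2.
With P = ¥94 above the shutdown price, P = MC gives x = 10.
At P = ¥42 ≥ min AVC, set P = MC: x = 8. The firm stays open but cuts output.

Output falls from 10 to 8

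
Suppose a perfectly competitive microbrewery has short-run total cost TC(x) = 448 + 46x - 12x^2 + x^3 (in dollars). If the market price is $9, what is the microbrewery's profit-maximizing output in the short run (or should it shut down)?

Shut down

Strip out fixed cost: VC = 46x - 12x^2 + x^3. Then AVC = 46 - 12x + x^2 and MC = 46 - 24x + 3x^2.
AVC is minimized where dAVC/dx = -12 + 2x = 0, at x = 6; min AVC = 46 - 12·6 + 6^2 = $10.
Since P = $9 < min AVC = $10, price fails to cover variable cost at any output.
The firm minimizes its loss by shutting down and losing only its fixed cost of $448.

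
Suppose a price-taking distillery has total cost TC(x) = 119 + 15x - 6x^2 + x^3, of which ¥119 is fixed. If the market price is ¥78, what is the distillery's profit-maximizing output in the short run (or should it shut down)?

Produce at x = 7

Strip out fixed cost: VC = 15x - 6x^2 + x^3. Then AVC = 15 - 6x + x^2 and MC = 15 - 12x + 3x^2.
AVC is minimized where dAVC/dx = -6 + 2x = 0, at x = 3; min AVC = 15 - 6·3 + 3^2 = ¥6.
Since P = ¥78 ≥ min AVC = ¥6, price covers variable cost and the firm should produce.
P = MC gives -63 - 12x + 3x^2 = 0, with roots -3 and 7. Take the larger (rising MC): x* = 7.
Check: AVC at x = 7 is ¥22 ≤ P, so revenue covers variable cost.
Profit = P·x − TC = 78·7 − 273 = ¥273.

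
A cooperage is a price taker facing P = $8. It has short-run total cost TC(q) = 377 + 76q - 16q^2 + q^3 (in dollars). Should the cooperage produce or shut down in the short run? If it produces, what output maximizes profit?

Variable cost is VC = 76q - 16q^2 + q^3, so AVC = VC/q = 76 - 16q + q^2 and MC = dTC/dq = 76 - 32q + 3q^2.
AVC is minimized where dAVC/dq = -16 + 2q = 0, at q = 8; min AVC = 76 - 16·8 + 8^2 = $12.
Since P = $8 < min AVC = $12, price fails to cover variable cost at any output.
Best response: produce nothing and absorb the $377 fixed cost.

Shut down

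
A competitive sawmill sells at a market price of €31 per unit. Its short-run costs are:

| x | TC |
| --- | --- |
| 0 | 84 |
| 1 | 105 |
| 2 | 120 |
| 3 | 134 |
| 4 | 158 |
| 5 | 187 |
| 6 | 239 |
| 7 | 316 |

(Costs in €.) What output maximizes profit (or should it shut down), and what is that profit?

x = 5; profit = -€32

Compute π = P·x − TC at each output: x=0: -84; x=1: -74; x=2: -58; x=3: -41; x=4: -34; x=5: -32; x=6: -53; x=7: -99.
Profit is maximized at x = 5. AVC there is 103/5 = €20.60 ≤ P, so producing beats shutting down (which would give -€84).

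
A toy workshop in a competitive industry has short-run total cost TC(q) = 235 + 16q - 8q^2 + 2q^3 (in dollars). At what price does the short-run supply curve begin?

Short-run supply begins at min AVC. From VC = 16q - 8q^2 + 2q^3, AVC = 16 - 8q + 2q^2.
dAVC/dq = -8 + 4q = 0 gives q = 2. min AVC = 16 - 8·2 + 2·2^2 = 8.
The firm shuts down for any P below $8.

$8 per unit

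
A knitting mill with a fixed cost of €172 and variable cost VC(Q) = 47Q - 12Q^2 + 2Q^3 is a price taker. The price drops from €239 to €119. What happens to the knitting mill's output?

MC = 47 - 24Q + 6Q^2; the shutdown threshold is min AVC = €29 (at Q = 3).
At P = €239 ≥ min AVC, set P = MC on the rising branch: Q = 8.
At P = €119 ≥ min AVC, set P = MC: Q = 6. The firm stays open but cuts output.

Output falls from 8 to 6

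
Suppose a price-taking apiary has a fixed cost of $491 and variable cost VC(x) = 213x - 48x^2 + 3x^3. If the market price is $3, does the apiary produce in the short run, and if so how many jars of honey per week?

Shut down

From TC, MC = TC'(x) = 213 - 96x + 9x^2 and AVC = VC/x = 213 - 48x + 3x^2.
The AVC parabola has its vertex at x = 48/6 = 8, where AVC = 213 - 48·8 + 3·8^2 = $21.
With P < min AVC ($3 < $21), every unit sold adds to the loss.
Shutting down limits the loss to fixed cost, $491.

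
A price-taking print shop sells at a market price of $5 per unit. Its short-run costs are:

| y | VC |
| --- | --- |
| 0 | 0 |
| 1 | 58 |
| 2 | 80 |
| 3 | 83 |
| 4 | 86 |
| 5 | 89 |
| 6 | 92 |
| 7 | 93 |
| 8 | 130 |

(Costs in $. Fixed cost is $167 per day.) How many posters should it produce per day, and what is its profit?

Compute π = P·y − TC at each output: y=0: -167; y=1: -220; y=2: -237; y=3: -235; y=4: -233; y=5: -231; y=6: -229; y=7: -225; y=8: -257.
Profit is highest at y = 0. Equivalently, the lowest AVC in the table is 93/7 ≈ $13.29 at y = 7, and P = $5 falls below it — price never covers variable cost, so the firm shuts down and loses only its fixed cost.

y = 0 (shut down); profit = -$167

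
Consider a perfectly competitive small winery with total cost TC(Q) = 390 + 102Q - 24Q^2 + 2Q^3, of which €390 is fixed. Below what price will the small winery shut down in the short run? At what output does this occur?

Short-run supply begins at min AVC. From VC = 102Q - 24Q^2 + 2Q^3, AVC = 102 - 24Q + 2Q^2.
At the minimum of AVC, MC = AVC. MC = 102 - 48Q + 6Q^2; setting MC = AVC gives 4Q^2 - 24Q = 0, so Q = 6. min AVC = 30.
The firm shuts down for any P below €30.

€30 per unit, at Q = 6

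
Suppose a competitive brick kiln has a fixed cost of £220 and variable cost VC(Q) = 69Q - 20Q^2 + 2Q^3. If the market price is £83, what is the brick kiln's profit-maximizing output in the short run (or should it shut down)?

Variable cost is VC = 69Q - 20Q^2 + 2Q^3, so AVC = VC/Q = 69 - 20Q + 2Q^2 and MC = dTC/dQ = 69 - 40Q + 6Q^2.
AVC is minimized where dAVC/dQ = -20 + 4Q = 0, at Q = 5; min AVC = 69 - 20·5 + 2·5^2 = £19.
Since P = £83 ≥ min AVC = £19, price covers variable cost and the firm should produce.
Set P = MC: 83 = 69 - 40Q + 6Q^2 → -14 - 40Q + 6Q^2 = 0. The roots are Q = -1/3 and Q = 7; the profit-maximizing output is on the rising part of MC, so Q* = 7.
Check: AVC at Q = 7 is £27 ≤ P, so revenue covers variable cost.
Profit = P·Q − TC = 83·7 − 409 = £172.

Produce at Q = 7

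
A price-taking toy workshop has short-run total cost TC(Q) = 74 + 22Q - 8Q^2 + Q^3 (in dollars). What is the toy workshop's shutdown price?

$6 per unit

The shutdown price is the minimum of AVC. VC = 22Q - 8Q^2 + Q^3, so AVC = 22 - 8Q + Q^2.
At the minimum of AVC, MC = AVC. MC = 22 - 16Q + 3Q^2; setting MC = AVC gives 2Q^2 - 8Q = 0, so Q = 4. min AVC = 6.
For P < $6 the firm produces nothing.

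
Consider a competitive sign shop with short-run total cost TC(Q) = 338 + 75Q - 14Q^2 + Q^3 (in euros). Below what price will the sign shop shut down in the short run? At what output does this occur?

€26 per unit, at Q = 7

The firm shuts down when price falls below the minimum of average variable cost. AVC = VC/Q = 75 - 14Q + Q^2.
dAVC/dQ = -14 + 2Q = 0 gives Q = 7. min AVC = 75 - 14·7 + 7^2 = 26.
For P < €26 the firm produces nothing.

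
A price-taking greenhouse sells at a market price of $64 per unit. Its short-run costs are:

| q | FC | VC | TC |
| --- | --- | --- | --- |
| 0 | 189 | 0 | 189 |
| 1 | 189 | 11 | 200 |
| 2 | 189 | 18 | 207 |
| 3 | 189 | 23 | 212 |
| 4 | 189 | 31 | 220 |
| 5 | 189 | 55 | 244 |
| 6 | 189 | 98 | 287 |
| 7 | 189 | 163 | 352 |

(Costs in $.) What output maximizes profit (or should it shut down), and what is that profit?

Tabulate TR − TC: q=0: -189; q=1: -136; q=2: -79; q=3: -20; q=4: 36; q=5: 76; q=6: 97; q=7: 96.
Profit is maximized at q = 6. AVC there is 98/6 = $16.33 ≤ P, so producing beats shutting down (which would give -$189).

q = 6; profit = $97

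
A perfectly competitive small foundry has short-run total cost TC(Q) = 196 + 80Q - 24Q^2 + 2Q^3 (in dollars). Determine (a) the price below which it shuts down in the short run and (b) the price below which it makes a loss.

Shutdown price = $8; break-even price = $38

AVC = 80 - 24Q + 2Q^2; minimized at Q = 6, giving min AVC = $8. That is the shutdown price.
ATC = 196/Q + 80 - 24Q + 2Q^2. Setting dATC/dQ = −196/Q^2 − 24 + 4Q = 0 gives Q = 7 (since 4·7^3 − 24·7^2 = 196).
min ATC = 196/7 + 80 − 24·7 + 2·7^2 = $38. That is the break-even price.
For $8 ≤ P < $38 the firm produces at a loss; below $8 it shuts down.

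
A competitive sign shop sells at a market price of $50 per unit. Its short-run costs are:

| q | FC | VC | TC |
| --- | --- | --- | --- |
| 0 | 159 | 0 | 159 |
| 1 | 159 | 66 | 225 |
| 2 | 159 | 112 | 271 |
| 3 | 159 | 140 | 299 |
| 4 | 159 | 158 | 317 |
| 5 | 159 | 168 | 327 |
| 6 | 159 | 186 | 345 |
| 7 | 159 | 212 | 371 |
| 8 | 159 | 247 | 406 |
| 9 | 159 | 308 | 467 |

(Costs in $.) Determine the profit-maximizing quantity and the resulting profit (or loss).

q = 8; profit = -$6

Compute π = P·q − TC at each output: q=0: -159; q=1: -175; q=2: -171; q=3: -149; q=4: -117; q=5: -77; q=6: -45; q=7: -21; q=8: -6; q=9: -17.
Profit is maximized at q = 8. AVC there is 247/8 = $30.88 ≤ P, so producing beats shutting down (which would give -$159).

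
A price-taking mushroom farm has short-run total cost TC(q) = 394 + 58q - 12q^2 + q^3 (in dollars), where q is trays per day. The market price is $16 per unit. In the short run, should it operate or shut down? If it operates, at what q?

Shut down

From TC, MC = TC'(q) = 58 - 24q + 3q^2 and AVC = VC/q = 58 - 12q + q^2.
The AVC parabola has its vertex at q = 12/2 = 6, where AVC = 58 - 12·6 + 6^2 = $22.
With P < min AVC ($16 < $22), every unit sold adds to the loss.
Shutting down limits the loss to fixed cost, $394.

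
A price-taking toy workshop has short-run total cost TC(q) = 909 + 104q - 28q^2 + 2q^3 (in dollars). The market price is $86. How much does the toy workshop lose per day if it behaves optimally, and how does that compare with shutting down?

AVC = 104 - 28q + 2q^2; min AVC = $6 at q = 7. Since P = $86 ≥ min AVC, the firm produces.
With MC = 104 - 56q + 6q^2, P = MC on the upward-sloping part at q* = 9.
TR = 86·9 = 774. TC = 909 + 126 = 1035. Profit = 774 − 1035 = -$261.
That loss of $261 beats the $909 the firm would lose by shutting down; producing recovers $648 of fixed cost.

Profit = -$261 at q = 9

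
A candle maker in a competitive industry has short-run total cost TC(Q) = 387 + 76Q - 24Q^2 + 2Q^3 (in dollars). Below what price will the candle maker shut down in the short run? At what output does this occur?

The shutdown price is the minimum of AVC. VC = 76Q - 24Q^2 + 2Q^3, so AVC = 76 - 24Q + 2Q^2.
At the minimum of AVC, MC = AVC. MC = 76 - 48Q + 6Q^2; setting MC = AVC gives 4Q^2 - 24Q = 0, so Q = 6. min AVC = 4.
So the shutdown price is $4.

$4 per unit, at Q = 6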